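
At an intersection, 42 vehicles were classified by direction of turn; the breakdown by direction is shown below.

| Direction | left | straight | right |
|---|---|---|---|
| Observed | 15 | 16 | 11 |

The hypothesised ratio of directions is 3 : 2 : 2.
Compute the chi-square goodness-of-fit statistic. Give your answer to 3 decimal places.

Ratio total = 7. Expected counts: 42×3/7 = 18, 42×2/7 = 12, 42×2/7 = 12.
χ² = (15−18)²/18 + (16−12)²/12 + (11−12)²/12
   = 0.5000 + 1.3333 + 0.0833
Sum = 1.917

1.917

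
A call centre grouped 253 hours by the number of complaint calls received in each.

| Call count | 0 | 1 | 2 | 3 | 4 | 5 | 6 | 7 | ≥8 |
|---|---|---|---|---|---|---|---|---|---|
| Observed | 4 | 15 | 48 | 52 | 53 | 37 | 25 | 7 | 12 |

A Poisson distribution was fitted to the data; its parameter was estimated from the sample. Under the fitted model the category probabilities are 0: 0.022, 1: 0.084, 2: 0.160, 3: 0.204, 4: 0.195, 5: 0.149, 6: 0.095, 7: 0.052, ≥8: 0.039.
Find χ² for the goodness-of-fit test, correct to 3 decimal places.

Expected counts E_i = n·p_i: 253×0.022 = 5.566, 253×0.084 = 21.252, 253×0.160 = 40.48, 253×0.204 = 51.612, 253×0.195 = 49.335, 253×0.149 = 37.697, 253×0.095 = 24.035, 253×0.052 = 13.156, 253×0.039 = 9.867.
χ² = (4−5.566)²/5.566 + (15−21.252)²/21.252 + (48−40.48)²/40.48 + (52−51.612)²/51.612 + (53−49.335)²/49.335 + (37−37.697)²/37.697 + (25−24.035)²/24.035 + (7−13.156)²/13.156 + (12−9.867)²/9.867
   = 0.4406 + 1.8392 + 1.3970 + 0.0029 + 0.2723 + 0.0129 + 0.0387 + 2.8805 + 0.4611
Sum = 7.345

7.345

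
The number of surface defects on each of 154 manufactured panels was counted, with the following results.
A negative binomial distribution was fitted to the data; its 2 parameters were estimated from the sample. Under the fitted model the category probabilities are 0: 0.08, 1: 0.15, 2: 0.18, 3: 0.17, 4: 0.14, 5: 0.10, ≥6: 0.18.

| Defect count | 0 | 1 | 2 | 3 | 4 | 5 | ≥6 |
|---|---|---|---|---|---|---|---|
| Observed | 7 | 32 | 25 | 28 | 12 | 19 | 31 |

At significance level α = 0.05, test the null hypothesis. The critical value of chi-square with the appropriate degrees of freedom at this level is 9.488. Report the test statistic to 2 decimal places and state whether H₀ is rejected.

Expected counts E_i = n·p_i: 154×0.08 = 12.32, 154×0.15 = 23.1, 154×0.18 = 27.72, 154×0.17 = 26.18, 154×0.14 = 21.56, 154×0.10 = 15.4, 154×0.18 = 27.72.
χ² = (7−12.32)²/12.32 + (32−23.1)²/23.1 + (25−27.72)²/27.72 + (28−26.18)²/26.18 + (12−21.56)²/21.56 + (19−15.4)²/15.4 + (31−27.72)²/27.72
   = 2.297 + 3.429 + 0.267 + 0.127 + 4.239 + 0.842 + 0.388
Sum = 11.59
df = 4. Since 11.59 > 9.488, we reject H₀.

11.59; reject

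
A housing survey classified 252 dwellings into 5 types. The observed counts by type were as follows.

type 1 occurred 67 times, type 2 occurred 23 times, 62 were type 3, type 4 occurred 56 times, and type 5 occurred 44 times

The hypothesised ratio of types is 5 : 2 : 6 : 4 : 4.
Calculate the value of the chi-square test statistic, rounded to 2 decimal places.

Ratio total = 21. Expected counts: 252×5/21 = 60, 252×2/21 = 24, 252×6/21 = 72, 252×4/21 = 48, 252×4/21 = 48.
cat         O        E   (O−E)²/E
type 1     67       60      0.817
type 2     23       24      0.042
type 3     62       72      1.389
type 4     56       48      1.333
type 5     44       48      0.333
Sum = 3.91

3.91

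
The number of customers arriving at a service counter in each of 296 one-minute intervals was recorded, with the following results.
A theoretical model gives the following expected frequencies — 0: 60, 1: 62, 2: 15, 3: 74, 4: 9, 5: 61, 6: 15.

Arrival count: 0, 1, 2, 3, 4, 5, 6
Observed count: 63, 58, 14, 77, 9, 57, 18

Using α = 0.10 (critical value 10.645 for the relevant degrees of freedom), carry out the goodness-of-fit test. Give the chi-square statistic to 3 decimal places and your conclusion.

1.459; do not reject

χ² = (63−60)²/60 + (58−62)²/62 + (14−15)²/15 + (77−74)²/74 + (9−9)²/9 + (57−61)²/61 + (18−15)²/15
   = 0.1500 + 0.2581 + 0.0667 + 0.1216 + 0.0000 + 0.2623 + 0.6000
Sum = 1.459
df = 6. Since 1.459 < 10.645, we do not reject H₀.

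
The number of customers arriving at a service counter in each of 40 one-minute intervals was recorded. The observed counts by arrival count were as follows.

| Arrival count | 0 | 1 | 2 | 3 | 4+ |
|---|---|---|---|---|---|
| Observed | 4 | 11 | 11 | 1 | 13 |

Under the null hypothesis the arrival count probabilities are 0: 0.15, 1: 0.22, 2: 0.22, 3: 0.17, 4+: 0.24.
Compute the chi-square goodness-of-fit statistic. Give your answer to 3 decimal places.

7.918

Expected counts E_i = n·p_i: 40×0.15 = 6, 40×0.22 = 8.8, 40×0.22 = 8.8, 40×0.17 = 6.8, 40×0.24 = 9.6.
cat         O        E   (O−E)²/E
0           4        6     0.6667
1          11      8.8     0.5500
2          11      8.8     0.5500
3           1      6.8     4.9471
4+         13      9.6     1.2042
Sum = 7.918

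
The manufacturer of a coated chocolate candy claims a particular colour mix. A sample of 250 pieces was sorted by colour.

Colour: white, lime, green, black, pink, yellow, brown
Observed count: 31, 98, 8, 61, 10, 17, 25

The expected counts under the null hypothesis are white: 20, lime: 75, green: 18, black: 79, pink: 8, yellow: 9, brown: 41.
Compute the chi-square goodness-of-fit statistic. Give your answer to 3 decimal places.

36.615

χ² = (31−20)²/20 + (98−75)²/75 + (8−18)²/18 + (61−79)²/79 + (10−8)²/8 + (17−9)²/9 + (25−41)²/41
   = 6.0500 + 7.0533 + 5.5556 + 4.1013 + 0.5000 + 7.1111 + 6.2439
Sum = 36.615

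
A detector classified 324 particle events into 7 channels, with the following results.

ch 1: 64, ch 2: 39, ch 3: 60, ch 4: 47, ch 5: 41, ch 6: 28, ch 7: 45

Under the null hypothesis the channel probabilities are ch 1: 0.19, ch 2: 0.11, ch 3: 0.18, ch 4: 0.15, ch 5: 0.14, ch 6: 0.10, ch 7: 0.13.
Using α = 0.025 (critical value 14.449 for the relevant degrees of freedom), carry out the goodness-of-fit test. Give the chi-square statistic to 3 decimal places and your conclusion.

1.728; do not reject

Expected counts E_i = n·p_i: 324×0.19 = 61.56, 324×0.11 = 35.64, 324×0.18 = 58.32, 324×0.15 = 48.6, 324×0.14 = 45.36, 324×0.10 = 32.4, 324×0.13 = 42.12.
ch 1: (64 − 61.56)²/61.56 = 5.9536/61.56 = 0.0967
ch 2: (39 − 35.64)²/35.64 = 11.2896/35.64 = 0.3168
ch 3: (60 − 58.32)²/58.32 = 2.8224/58.32 = 0.0484
ch 4: (47 − 48.6)²/48.6 = 2.56/48.6 = 0.0527
ch 5: (41 − 45.36)²/45.36 = 19.0096/45.36 = 0.4191
ch 6: (28 − 32.4)²/32.4 = 19.36/32.4 = 0.5975
ch 7: (45 − 42.12)²/42.12 = 8.2944/42.12 = 0.1969
Sum = 1.728
df = 6. Since 1.728 < 14.449, we do not reject H₀.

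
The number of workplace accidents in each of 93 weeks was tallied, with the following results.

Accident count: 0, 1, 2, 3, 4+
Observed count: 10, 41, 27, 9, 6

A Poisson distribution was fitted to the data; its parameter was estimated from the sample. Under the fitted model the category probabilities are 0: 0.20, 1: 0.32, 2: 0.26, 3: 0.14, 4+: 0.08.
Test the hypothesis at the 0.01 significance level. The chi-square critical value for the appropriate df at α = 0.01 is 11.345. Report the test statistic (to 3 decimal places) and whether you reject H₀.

Expected counts E_i = n·p_i: 93×0.20 = 18.6, 93×0.32 = 29.76, 93×0.26 = 24.18, 93×0.14 = 13.02, 93×0.08 = 7.44.
0: (10 − 18.6)²/18.6 = 73.96/18.6 = 3.9763
1: (41 − 29.76)²/29.76 = 126.3376/29.76 = 4.2452
2: (27 − 24.18)²/24.18 = 7.9524/24.18 = 0.3289
3: (9 − 13.02)²/13.02 = 16.1604/13.02 = 1.2412
4+: (6 − 7.44)²/7.44 = 2.0736/7.44 = 0.2787
Sum = 10.070
df = 3. Since 10.070 < 11.345, we do not reject H₀.

10.070; do not reject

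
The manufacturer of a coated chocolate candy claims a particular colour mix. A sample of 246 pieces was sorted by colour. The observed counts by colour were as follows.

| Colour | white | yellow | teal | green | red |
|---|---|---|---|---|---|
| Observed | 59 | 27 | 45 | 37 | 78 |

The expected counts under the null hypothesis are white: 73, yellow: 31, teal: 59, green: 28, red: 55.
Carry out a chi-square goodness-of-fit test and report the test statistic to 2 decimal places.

cat         O        E   (O−E)²/E
white      59       73      2.685
yellow     27       31      0.516
teal       45       59      3.322
green      37       28      2.893
red        78       55      9.618
Sum = 19.03

19.03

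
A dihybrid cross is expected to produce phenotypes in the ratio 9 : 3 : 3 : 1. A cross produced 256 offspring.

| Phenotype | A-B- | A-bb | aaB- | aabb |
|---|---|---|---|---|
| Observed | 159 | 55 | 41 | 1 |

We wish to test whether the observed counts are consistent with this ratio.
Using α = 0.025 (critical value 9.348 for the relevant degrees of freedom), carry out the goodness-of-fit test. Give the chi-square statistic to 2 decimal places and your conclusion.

Ratio total = 16. Expected counts: 256×9/16 = 144, 256×3/16 = 48, 256×3/16 = 48, 256×1/16 = 16.
χ² = (159−144)²/144 + (55−48)²/48 + (41−48)²/48 + (1−16)²/16
   = 1.563 + 1.021 + 1.021 + 14.063
Sum = 17.67
df = 3. Since 17.67 > 9.348, we reject H₀.

17.67; reject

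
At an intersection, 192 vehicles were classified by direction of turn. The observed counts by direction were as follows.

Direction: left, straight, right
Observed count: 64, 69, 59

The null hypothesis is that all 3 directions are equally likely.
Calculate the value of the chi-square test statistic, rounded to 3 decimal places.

0.781

Under H₀ each category has probability 1/3, so each expected count is 192/3 = 64.
cat           O        E   (O−E)²/E
left         64       64     0.0000
straight     69       64     0.3906
right        59       64     0.3906
Sum = 0.781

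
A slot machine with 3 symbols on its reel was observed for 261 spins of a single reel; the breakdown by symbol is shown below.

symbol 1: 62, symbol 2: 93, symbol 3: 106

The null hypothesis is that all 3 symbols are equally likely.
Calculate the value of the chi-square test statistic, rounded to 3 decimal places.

Under H₀ each category has probability 1/3, so each expected count is 261/3 = 87.
χ² = (62−87)²/87 + (93−87)²/87 + (106−87)²/87
   = 7.1839 + 0.4138 + 4.1494
Sum = 11.747

11.747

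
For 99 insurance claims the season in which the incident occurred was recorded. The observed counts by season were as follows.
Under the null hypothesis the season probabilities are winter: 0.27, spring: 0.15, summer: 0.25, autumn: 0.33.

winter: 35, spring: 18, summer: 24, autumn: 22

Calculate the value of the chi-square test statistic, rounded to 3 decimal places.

6.734

Expected counts E_i = n·p_i: 99×0.27 = 26.73, 99×0.15 = 14.85, 99×0.25 = 24.75, 99×0.33 = 32.67.
winter: (35 − 26.73)²/26.73 = 68.3929/26.73 = 2.5587
spring: (18 − 14.85)²/14.85 = 9.9225/14.85 = 0.6682
summer: (24 − 24.75)²/24.75 = 0.5625/24.75 = 0.0227
autumn: (22 − 32.67)²/32.67 = 113.8489/32.67 = 3.4848
Sum = 6.734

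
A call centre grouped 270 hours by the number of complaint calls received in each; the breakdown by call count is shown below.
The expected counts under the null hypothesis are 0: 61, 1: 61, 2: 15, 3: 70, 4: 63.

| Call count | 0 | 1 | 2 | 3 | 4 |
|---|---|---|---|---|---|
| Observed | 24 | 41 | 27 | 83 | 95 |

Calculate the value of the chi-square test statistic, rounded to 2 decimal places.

cat         O        E   (O−E)²/E
0          24       61     22.443
1          41       61      6.557
2          27       15      9.600
3          83       70      2.414
4          95       63     16.254
Sum = 57.27

57.27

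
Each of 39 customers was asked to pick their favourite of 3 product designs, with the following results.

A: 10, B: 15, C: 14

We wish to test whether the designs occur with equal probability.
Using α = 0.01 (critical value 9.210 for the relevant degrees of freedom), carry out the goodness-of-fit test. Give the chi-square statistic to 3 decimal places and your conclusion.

Expected count for each of the 3 categories: 39/3 = 13.
cat         O        E   (O−E)²/E
A          10       13     0.6923
B          15       13     0.3077
C          14       13     0.0769
Sum = 1.077
df = 2. Since 1.077 < 9.210, we do not reject H₀.

1.077; do not reject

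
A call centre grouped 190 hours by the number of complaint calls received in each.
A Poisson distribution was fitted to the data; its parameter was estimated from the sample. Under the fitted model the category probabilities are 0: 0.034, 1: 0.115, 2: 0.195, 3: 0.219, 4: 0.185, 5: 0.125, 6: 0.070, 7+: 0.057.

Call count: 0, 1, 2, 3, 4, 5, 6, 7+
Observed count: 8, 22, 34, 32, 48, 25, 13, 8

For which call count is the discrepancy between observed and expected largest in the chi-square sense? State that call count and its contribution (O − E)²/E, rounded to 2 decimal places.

4, 4.70

Expected counts E_i = n·p_i: 190×0.034 = 6.46, 190×0.115 = 21.85, 190×0.195 = 37.05, 190×0.219 = 41.61, 190×0.185 = 35.15, 190×0.125 = 23.75, 190×0.070 = 13.3, 190×0.057 = 10.83.
cat         O        E   (O−E)²/E
0           8     6.46      0.367
1          22    21.85      0.001
2          34    37.05      0.251
3          32    41.61      2.219
4          48    35.15      4.698
5          25    23.75      0.066
6          13     13.3      0.007
7+          8    10.83      0.740
The largest term is for 4: 4.70.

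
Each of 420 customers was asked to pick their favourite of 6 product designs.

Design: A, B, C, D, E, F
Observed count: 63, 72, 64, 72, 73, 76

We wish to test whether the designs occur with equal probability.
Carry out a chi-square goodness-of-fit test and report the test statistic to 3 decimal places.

Expected count for each of the 6 categories: 420/6 = 70.
A: (63 − 70)²/70 = 49/70 = 0.7000
B: (72 − 70)²/70 = 4/70 = 0.0571
C: (64 − 70)²/70 = 36/70 = 0.5143
D: (72 − 70)²/70 = 4/70 = 0.0571
E: (73 − 70)²/70 = 9/70 = 0.1286
F: (76 − 70)²/70 = 36/70 = 0.5143
Sum = 1.971

1.971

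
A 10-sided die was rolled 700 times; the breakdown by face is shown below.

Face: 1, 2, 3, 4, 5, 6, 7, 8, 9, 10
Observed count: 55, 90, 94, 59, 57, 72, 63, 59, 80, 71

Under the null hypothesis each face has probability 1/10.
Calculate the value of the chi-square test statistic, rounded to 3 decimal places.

25.229

Expected count for each of the 10 categories: 700/10 = 70.
χ² = (55−70)²/70 + (90−70)²/70 + (94−70)²/70 + (59−70)²/70 + (57−70)²/70 + (72−70)²/70 + (63−70)²/70 + (59−70)²/70 + (80−70)²/70 + (71−70)²/70
   = 3.2143 + 5.7143 + 8.2286 + 1.7286 + 2.4143 + 0.0571 + 0.7000 + 1.7286 + 1.4286 + 0.0143
Sum = 25.229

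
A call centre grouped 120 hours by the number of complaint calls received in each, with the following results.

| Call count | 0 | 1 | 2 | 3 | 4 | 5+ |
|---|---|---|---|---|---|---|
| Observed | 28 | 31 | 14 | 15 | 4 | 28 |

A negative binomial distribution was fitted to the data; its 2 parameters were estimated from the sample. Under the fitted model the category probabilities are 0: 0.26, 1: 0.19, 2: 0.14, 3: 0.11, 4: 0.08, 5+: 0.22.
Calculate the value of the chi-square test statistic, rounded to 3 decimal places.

Expected counts E_i = n·p_i: 120×0.26 = 31.2, 120×0.19 = 22.8, 120×0.14 = 16.8, 120×0.11 = 13.2, 120×0.08 = 9.6, 120×0.22 = 26.4.
cat         O        E   (O−E)²/E
0          28     31.2     0.3282
1          31     22.8     2.9491
2          14     16.8     0.4667
3          15     13.2     0.2455
4           4      9.6     3.2667
5+         28     26.4     0.0970
Sum = 7.353

7.353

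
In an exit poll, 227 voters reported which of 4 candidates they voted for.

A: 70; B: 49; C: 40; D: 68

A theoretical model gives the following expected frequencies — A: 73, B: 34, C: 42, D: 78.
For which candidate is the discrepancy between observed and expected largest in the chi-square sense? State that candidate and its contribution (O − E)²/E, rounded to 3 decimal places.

B, 6.618

χ² = (70−73)²/73 + (49−34)²/34 + (40−42)²/42 + (68−78)²/78
   = 0.1233 + 6.6176 + 0.0952 + 1.2821
The largest term is for B: 6.618.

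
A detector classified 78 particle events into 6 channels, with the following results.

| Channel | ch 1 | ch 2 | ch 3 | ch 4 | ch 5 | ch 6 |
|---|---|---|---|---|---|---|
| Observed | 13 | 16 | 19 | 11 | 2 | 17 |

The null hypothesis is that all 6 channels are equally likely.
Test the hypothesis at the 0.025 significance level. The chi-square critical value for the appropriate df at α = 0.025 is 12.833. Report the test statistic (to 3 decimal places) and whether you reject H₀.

14.308; reject

Under H₀ each category has probability 1/6, so each expected count is 78/6 = 13.
ch 1: (13 − 13)²/13 = 0/13 = 0.0000
ch 2: (16 − 13)²/13 = 9/13 = 0.6923
ch 3: (19 − 13)²/13 = 36/13 = 2.7692
ch 4: (11 − 13)²/13 = 4/13 = 0.3077
ch 5: (2 − 13)²/13 = 121/13 = 9.3077
ch 6: (17 − 13)²/13 = 16/13 = 1.2308
Sum = 14.308
df = 5. Since 14.308 > 12.833, we reject H₀.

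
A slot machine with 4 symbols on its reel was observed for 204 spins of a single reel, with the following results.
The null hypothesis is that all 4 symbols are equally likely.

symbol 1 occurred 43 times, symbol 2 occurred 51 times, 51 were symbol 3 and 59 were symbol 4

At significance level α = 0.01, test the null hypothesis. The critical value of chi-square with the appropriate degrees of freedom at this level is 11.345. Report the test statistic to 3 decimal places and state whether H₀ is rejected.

2.510; do not reject

Under H₀ each category has probability 1/4, so each expected count is 204/4 = 51.
χ² = (43−51)²/51 + (51−51)²/51 + (51−51)²/51 + (59−51)²/51
   = 1.2549 + 0.0000 + 0.0000 + 1.2549
Sum = 2.510
df = 3. Since 2.510 < 11.345, we do not reject H₀.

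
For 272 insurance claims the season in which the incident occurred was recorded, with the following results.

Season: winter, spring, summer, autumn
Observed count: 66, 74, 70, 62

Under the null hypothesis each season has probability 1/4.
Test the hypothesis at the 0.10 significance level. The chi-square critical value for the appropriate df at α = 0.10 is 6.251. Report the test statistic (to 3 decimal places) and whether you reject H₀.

Expected count for each of the 4 categories: 272/4 = 68.
χ² = (66−68)²/68 + (74−68)²/68 + (70−68)²/68 + (62−68)²/68
   = 0.0588 + 0.5294 + 0.0588 + 0.5294
Sum = 1.176
df = 3. Since 1.176 < 6.251, we do not reject H₀.

1.176; do not reject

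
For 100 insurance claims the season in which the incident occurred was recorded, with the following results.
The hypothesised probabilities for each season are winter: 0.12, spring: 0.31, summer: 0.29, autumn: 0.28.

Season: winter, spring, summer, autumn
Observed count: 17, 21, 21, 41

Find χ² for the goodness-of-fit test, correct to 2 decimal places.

Expected counts E_i = n·p_i: 100×0.12 = 12, 100×0.31 = 31, 100×0.29 = 29, 100×0.28 = 28.
winter: (17 − 12)²/12 = 25/12 = 2.083
spring: (21 − 31)²/31 = 100/31 = 3.226
summer: (21 − 29)²/29 = 64/29 = 2.207
autumn: (41 − 28)²/28 = 169/28 = 6.036
Sum = 13.55

13.55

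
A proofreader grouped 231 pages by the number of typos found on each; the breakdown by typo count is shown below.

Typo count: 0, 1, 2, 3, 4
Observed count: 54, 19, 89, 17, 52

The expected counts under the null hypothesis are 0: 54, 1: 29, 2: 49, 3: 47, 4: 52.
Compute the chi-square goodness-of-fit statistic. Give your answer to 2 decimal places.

55.25

cat         O        E   (O−E)²/E
0          54       54      0.000
1          19       29      3.448
2          89       49     32.653
3          17       47     19.149
4          52       52      0.000
Sum = 55.25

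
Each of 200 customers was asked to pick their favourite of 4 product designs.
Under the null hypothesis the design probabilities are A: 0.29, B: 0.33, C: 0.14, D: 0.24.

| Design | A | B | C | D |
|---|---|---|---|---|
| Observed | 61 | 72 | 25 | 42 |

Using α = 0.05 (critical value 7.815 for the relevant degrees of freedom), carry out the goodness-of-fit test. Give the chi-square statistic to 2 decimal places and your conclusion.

Expected counts E_i = n·p_i: 200×0.29 = 58, 200×0.33 = 66, 200×0.14 = 28, 200×0.24 = 48.
cat         O        E   (O−E)²/E
A          61       58      0.155
B          72       66      0.545
C          25       28      0.321
D          42       48      0.750
Sum = 1.77
df = 3. Since 1.77 < 7.815, we do not reject H₀.

1.77; do not reject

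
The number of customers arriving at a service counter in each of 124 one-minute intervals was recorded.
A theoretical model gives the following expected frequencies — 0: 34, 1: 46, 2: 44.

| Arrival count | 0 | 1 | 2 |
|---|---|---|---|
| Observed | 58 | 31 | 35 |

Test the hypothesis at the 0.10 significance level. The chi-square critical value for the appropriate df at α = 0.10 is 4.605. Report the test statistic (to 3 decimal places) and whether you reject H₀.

23.673; reject

cat         O        E   (O−E)²/E
0          58       34    16.9412
1          31       46     4.8913
2          35       44     1.8409
Sum = 23.673
df = 2. Since 23.673 > 4.605, we reject H₀.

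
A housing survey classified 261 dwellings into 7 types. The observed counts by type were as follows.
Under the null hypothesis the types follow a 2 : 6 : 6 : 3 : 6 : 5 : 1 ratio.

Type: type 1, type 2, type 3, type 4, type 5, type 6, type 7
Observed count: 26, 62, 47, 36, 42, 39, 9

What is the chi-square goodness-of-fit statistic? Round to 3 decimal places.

Ratio total = 29. Expected counts: 261×2/29 = 18, 261×6/29 = 54, 261×6/29 = 54, 261×3/29 = 27, 261×6/29 = 54, 261×5/29 = 45, 261×1/29 = 9.
type 1: (26 − 18)²/18 = 64/18 = 3.5556
type 2: (62 − 54)²/54 = 64/54 = 1.1852
type 3: (47 − 54)²/54 = 49/54 = 0.9074
type 4: (36 − 27)²/27 = 81/27 = 3.0000
type 5: (42 − 54)²/54 = 144/54 = 2.6667
type 6: (39 − 45)²/45 = 36/45 = 0.8000
type 7: (9 − 9)²/9 = 0/9 = 0.0000
Sum = 12.115

12.115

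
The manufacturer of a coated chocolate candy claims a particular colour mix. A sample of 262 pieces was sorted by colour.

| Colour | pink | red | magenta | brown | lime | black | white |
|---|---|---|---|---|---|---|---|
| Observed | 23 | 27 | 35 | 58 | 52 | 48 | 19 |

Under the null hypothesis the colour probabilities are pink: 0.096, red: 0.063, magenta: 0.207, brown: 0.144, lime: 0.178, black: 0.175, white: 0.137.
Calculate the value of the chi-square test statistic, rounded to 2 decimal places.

33.24

Expected counts E_i = n·p_i: 262×0.096 = 25.152, 262×0.063 = 16.506, 262×0.207 = 54.234, 262×0.144 = 37.728, 262×0.178 = 46.636, 262×0.175 = 45.85, 262×0.137 = 35.894.
χ² = (23−25.152)²/25.152 + (27−16.506)²/16.506 + (35−54.234)²/54.234 + (58−37.728)²/37.728 + (52−46.636)²/46.636 + (48−45.85)²/45.85 + (19−35.894)²/35.894
   = 0.184 + 6.672 + 6.821 + 10.893 + 0.617 + 0.101 + 7.951
Sum = 33.24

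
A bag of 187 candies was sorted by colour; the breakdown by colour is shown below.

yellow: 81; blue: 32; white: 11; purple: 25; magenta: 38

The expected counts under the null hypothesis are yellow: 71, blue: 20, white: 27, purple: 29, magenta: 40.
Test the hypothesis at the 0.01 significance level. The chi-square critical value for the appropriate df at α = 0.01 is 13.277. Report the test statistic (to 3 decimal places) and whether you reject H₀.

cat          O        E   (O−E)²/E
yellow      81       71     1.4085
blue        32       20     7.2000
white       11       27     9.4815
purple      25       29     0.5517
magenta     38       40     0.1000
Sum = 18.742
df = 4. Since 18.742 > 13.277, we reject H₀.

18.742; reject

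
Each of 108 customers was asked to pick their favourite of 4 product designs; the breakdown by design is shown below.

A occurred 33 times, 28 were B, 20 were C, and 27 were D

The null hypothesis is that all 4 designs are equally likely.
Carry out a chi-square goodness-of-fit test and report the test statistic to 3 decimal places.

3.185

Expected count for each of the 4 categories: 108/4 = 27.
A: (33 − 27)²/27 = 36/27 = 1.3333
B: (28 − 27)²/27 = 1/27 = 0.0370
C: (20 − 27)²/27 = 49/27 = 1.8148
D: (27 − 27)²/27 = 0/27 = 0.0000
Sum = 3.185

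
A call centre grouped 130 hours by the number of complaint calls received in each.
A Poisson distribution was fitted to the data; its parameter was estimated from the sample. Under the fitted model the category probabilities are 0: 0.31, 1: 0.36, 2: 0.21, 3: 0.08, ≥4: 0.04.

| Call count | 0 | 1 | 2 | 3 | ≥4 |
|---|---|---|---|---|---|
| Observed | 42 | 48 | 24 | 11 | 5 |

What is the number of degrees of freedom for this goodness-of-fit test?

There are k = 5 categories and 1 parameter estimated from the data, so df = 5 − 1 − 1 = 3.

3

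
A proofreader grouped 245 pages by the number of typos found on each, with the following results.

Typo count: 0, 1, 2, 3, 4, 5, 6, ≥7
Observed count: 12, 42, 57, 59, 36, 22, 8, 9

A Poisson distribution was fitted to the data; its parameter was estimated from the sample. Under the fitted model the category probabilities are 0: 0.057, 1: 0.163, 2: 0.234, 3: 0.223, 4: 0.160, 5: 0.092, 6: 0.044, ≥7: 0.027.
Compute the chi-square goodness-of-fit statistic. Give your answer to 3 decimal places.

2.585

Expected counts E_i = n·p_i: 245×0.057 = 13.965, 245×0.163 = 39.935, 245×0.234 = 57.33, 245×0.223 = 54.635, 245×0.160 = 39.2, 245×0.092 = 22.54, 245×0.044 = 10.78, 245×0.027 = 6.615.
0: (12 − 13.965)²/13.965 = 3.861225/13.965 = 0.2765
1: (42 − 39.935)²/39.935 = 4.264225/39.935 = 0.1068
2: (57 − 57.33)²/57.33 = 0.1089/57.33 = 0.0019
3: (59 − 54.635)²/54.635 = 19.053225/54.635 = 0.3487
4: (36 − 39.2)²/39.2 = 10.24/39.2 = 0.2612
5: (22 − 22.54)²/22.54 = 0.2916/22.54 = 0.0129
6: (8 − 10.78)²/10.78 = 7.7284/10.78 = 0.7169
≥7: (9 − 6.615)²/6.615 = 5.688225/6.615 = 0.8599
Sum = 2.585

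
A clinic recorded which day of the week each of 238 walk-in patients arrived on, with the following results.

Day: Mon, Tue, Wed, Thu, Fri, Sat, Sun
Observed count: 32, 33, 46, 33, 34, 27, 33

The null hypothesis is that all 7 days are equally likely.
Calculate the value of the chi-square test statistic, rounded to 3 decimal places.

Expected count for each of the 7 categories: 238/7 = 34.
Mon: (32 − 34)²/34 = 4/34 = 0.1176
Tue: (33 − 34)²/34 = 1/34 = 0.0294
Wed: (46 − 34)²/34 = 144/34 = 4.2353
Thu: (33 − 34)²/34 = 1/34 = 0.0294
Fri: (34 − 34)²/34 = 0/34 = 0.0000
Sat: (27 − 34)²/34 = 49/34 = 1.4412
Sun: (33 − 34)²/34 = 1/34 = 0.0294
Sum = 5.882

5.882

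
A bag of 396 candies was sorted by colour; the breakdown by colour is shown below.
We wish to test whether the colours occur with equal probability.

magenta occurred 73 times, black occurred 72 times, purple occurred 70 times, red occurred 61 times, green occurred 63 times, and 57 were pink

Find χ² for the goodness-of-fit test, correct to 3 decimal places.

3.273

Expected count for each of the 6 categories: 396/6 = 66.
magenta: (73 − 66)²/66 = 49/66 = 0.7424
black: (72 − 66)²/66 = 36/66 = 0.5455
purple: (70 − 66)²/66 = 16/66 = 0.2424
red: (61 − 66)²/66 = 25/66 = 0.3788
green: (63 − 66)²/66 = 9/66 = 0.1364
pink: (57 − 66)²/66 = 81/66 = 1.2273
Sum = 3.273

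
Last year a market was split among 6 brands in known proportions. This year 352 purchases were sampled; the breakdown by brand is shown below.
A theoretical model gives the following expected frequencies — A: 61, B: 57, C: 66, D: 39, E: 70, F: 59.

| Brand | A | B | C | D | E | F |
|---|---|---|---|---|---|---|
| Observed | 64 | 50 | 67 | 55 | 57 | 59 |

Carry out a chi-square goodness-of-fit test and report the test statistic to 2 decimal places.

cat         O        E   (O−E)²/E
A          64       61      0.148
B          50       57      0.860
C          67       66      0.015
D          55       39      6.564
E          57       70      2.414
F          59       59      0.000
Sum = 10.00

10.00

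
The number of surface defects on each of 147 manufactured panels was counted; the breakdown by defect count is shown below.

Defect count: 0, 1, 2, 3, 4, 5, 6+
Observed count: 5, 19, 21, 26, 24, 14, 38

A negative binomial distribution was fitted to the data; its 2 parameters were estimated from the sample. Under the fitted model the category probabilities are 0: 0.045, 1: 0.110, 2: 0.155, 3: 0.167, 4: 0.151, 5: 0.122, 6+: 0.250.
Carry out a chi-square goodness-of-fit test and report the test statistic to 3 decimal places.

2.167

Expected counts E_i = n·p_i: 147×0.045 = 6.615, 147×0.110 = 16.17, 147×0.155 = 22.785, 147×0.167 = 24.549, 147×0.151 = 22.197, 147×0.122 = 17.934, 147×0.250 = 36.75.
0: (5 − 6.615)²/6.615 = 2.608225/6.615 = 0.3943
1: (19 − 16.17)²/16.17 = 8.0089/16.17 = 0.4953
2: (21 − 22.785)²/22.785 = 3.186225/22.785 = 0.1398
3: (26 − 24.549)²/24.549 = 2.105401/24.549 = 0.0858
4: (24 − 22.197)²/22.197 = 3.250809/22.197 = 0.1465
5: (14 − 17.934)²/17.934 = 15.476356/17.934 = 0.8630
6+: (38 − 36.75)²/36.75 = 1.5625/36.75 = 0.0425
Sum = 2.167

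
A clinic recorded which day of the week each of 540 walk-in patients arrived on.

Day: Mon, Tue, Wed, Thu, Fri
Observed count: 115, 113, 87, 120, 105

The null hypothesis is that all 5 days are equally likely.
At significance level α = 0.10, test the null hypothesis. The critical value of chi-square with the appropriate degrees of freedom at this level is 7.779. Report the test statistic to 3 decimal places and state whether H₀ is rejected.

Expected count for each of the 5 categories: 540/5 = 108.
Mon: (115 − 108)²/108 = 49/108 = 0.4537
Tue: (113 − 108)²/108 = 25/108 = 0.2315
Wed: (87 − 108)²/108 = 441/108 = 4.0833
Thu: (120 − 108)²/108 = 144/108 = 1.3333
Fri: (105 − 108)²/108 = 9/108 = 0.0833
Sum = 6.185
df = 4. Since 6.185 < 7.779, we do not reject H₀.

6.185; do not reject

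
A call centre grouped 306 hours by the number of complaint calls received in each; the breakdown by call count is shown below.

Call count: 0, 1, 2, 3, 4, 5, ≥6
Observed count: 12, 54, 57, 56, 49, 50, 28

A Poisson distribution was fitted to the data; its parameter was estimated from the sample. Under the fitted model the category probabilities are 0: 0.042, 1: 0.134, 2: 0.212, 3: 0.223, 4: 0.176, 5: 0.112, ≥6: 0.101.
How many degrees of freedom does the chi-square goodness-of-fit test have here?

5

There are k = 7 categories and 1 parameter estimated from the data, so df = 7 − 1 − 1 = 5.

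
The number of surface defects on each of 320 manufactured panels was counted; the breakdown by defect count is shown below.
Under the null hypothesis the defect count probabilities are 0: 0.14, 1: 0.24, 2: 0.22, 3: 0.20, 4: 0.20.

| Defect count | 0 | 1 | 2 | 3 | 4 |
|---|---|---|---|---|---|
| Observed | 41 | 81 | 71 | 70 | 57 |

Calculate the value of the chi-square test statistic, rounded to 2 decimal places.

1.89

Expected counts E_i = n·p_i: 320×0.14 = 44.8, 320×0.24 = 76.8, 320×0.22 = 70.4, 320×0.20 = 64, 320×0.20 = 64.
cat         O        E   (O−E)²/E
0          41     44.8      0.322
1          81     76.8      0.230
2          71     70.4      0.005
3          70       64      0.563
4          57       64      0.766
Sum = 1.89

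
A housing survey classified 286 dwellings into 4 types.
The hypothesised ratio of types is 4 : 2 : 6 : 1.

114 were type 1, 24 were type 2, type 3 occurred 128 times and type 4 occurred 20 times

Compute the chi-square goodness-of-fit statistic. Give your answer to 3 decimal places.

Ratio total = 13. Expected counts: 286×4/13 = 88, 286×2/13 = 44, 286×6/13 = 132, 286×1/13 = 22.
χ² = (114−88)²/88 + (24−44)²/44 + (128−132)²/132 + (20−22)²/22
   = 7.6818 + 9.0909 + 0.1212 + 0.1818
Sum = 17.076

17.076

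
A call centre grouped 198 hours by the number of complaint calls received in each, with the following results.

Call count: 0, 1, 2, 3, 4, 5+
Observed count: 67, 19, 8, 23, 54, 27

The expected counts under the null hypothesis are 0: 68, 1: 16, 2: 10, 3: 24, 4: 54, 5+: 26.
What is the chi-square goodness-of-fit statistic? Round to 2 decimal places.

χ² = (67−68)²/68 + (19−16)²/16 + (8−10)²/10 + (23−24)²/24 + (54−54)²/54 + (27−26)²/26
   = 0.015 + 0.563 + 0.400 + 0.042 + 0.000 + 0.038
Sum = 1.06

1.06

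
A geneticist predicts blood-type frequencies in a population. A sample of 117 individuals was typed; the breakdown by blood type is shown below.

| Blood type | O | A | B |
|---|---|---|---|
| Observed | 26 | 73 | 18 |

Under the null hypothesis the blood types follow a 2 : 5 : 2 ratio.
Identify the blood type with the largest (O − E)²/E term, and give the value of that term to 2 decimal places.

Ratio total = 9. Expected counts: 117×2/9 = 26, 117×5/9 = 65, 117×2/9 = 26.
O: (26 − 26)²/26 = 0/26 = 0.000
A: (73 − 65)²/65 = 64/65 = 0.985
B: (18 − 26)²/26 = 64/26 = 2.462
The largest term is for B: 2.46.

B, 2.46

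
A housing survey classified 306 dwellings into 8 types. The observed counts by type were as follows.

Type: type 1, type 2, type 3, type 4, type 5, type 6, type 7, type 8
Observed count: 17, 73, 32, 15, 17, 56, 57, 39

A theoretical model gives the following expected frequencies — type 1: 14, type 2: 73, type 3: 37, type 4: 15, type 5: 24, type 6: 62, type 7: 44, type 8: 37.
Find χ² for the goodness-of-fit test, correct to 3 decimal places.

type 1: (17 − 14)²/14 = 9/14 = 0.6429
type 2: (73 − 73)²/73 = 0/73 = 0.0000
type 3: (32 − 37)²/37 = 25/37 = 0.6757
type 4: (15 − 15)²/15 = 0/15 = 0.0000
type 5: (17 − 24)²/24 = 49/24 = 2.0417
type 6: (56 − 62)²/62 = 36/62 = 0.5806
type 7: (57 − 44)²/44 = 169/44 = 3.8409
type 8: (39 − 37)²/37 = 4/37 = 0.1081
Sum = 7.890

7.890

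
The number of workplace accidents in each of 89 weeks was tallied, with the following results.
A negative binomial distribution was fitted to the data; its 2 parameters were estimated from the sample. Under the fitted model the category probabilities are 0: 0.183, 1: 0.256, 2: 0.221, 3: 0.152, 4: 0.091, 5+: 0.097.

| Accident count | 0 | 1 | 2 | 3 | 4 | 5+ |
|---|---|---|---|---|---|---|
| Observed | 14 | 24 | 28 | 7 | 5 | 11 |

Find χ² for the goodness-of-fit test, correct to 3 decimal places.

8.900

Expected counts E_i = n·p_i: 89×0.183 = 16.287, 89×0.256 = 22.784, 89×0.221 = 19.669, 89×0.152 = 13.528, 89×0.091 = 8.099, 89×0.097 = 8.633.
χ² = (14−16.287)²/16.287 + (24−22.784)²/22.784 + (28−19.669)²/19.669 + (7−13.528)²/13.528 + (5−8.099)²/8.099 + (11−8.633)²/8.633
   = 0.3211 + 0.0649 + 3.5287 + 3.1501 + 1.1858 + 0.6490
Sum = 8.900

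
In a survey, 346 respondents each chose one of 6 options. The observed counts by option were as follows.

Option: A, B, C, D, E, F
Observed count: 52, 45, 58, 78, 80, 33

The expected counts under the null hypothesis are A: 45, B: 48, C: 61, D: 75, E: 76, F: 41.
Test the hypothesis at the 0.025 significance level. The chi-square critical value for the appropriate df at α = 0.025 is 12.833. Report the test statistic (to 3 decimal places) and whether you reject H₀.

A: (52 − 45)²/45 = 49/45 = 1.0889
B: (45 − 48)²/48 = 9/48 = 0.1875
C: (58 − 61)²/61 = 9/61 = 0.1475
D: (78 − 75)²/75 = 9/75 = 0.1200
E: (80 − 76)²/76 = 16/76 = 0.2105
F: (33 − 41)²/41 = 64/41 = 1.5610
Sum = 3.315
df = 5. Since 3.315 < 12.833, we do not reject H₀.

3.315; do not reject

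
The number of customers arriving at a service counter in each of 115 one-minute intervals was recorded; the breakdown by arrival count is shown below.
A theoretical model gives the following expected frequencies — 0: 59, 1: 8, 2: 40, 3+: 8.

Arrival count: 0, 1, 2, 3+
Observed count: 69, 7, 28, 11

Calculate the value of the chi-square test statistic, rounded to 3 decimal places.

6.545

cat         O        E   (O−E)²/E
0          69       59     1.6949
1           7        8     0.1250
2          28       40     3.6000
3+         11        8     1.1250
Sum = 6.545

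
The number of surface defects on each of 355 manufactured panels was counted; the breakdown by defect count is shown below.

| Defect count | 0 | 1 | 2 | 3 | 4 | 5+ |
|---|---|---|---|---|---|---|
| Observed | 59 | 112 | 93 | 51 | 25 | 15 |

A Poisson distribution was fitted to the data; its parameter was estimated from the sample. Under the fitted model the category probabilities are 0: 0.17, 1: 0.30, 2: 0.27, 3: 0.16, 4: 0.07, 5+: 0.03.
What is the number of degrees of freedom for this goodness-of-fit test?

4

There are k = 6 categories and 1 parameter estimated from the data, so df = 6 − 1 − 1 = 4.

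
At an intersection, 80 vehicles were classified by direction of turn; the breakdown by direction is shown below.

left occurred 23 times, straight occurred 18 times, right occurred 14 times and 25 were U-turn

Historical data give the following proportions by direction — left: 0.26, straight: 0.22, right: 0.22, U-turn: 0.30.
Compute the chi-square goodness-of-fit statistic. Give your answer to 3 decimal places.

Expected counts E_i = n·p_i: 80×0.26 = 20.8, 80×0.22 = 17.6, 80×0.22 = 17.6, 80×0.30 = 24.
cat           O        E   (O−E)²/E
left         23     20.8     0.2327
straight     18     17.6     0.0091
right        14     17.6     0.7364
U-turn       25       24     0.0417
Sum = 1.020

1.020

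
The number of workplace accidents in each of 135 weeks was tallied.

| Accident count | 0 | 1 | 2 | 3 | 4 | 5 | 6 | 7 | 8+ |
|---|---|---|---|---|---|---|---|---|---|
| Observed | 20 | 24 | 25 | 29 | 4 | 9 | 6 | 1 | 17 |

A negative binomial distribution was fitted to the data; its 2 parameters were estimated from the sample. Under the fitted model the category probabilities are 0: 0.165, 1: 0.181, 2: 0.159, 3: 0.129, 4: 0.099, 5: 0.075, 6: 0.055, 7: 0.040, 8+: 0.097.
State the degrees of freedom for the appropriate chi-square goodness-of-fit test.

There are k = 9 categories and 2 parameters estimated from the data, so df = 9 − 1 − 2 = 6.

6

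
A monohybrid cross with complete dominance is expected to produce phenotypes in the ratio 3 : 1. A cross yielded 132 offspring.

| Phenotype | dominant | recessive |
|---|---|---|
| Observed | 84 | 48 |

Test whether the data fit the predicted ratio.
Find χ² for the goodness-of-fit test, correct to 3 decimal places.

Ratio total = 4. Expected counts: 132×3/4 = 99, 132×1/4 = 33.
cat            O        E   (O−E)²/E
dominant      84       99     2.2727
recessive     48       33     6.8182
Sum = 9.091

9.091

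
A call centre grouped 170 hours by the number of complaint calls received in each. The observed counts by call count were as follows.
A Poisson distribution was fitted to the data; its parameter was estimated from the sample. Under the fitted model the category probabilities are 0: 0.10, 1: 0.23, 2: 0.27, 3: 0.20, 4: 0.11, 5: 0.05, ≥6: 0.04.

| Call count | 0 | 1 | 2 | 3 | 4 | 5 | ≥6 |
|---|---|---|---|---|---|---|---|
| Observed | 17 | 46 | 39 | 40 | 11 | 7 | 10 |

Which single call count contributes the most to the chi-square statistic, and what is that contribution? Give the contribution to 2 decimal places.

4, 3.17

Expected counts E_i = n·p_i: 170×0.10 = 17, 170×0.23 = 39.1, 170×0.27 = 45.9, 170×0.20 = 34, 170×0.11 = 18.7, 170×0.05 = 8.5, 170×0.04 = 6.8.
cat         O        E   (O−E)²/E
0          17       17      0.000
1          46     39.1      1.218
2          39     45.9      1.037
3          40       34      1.059
4          11     18.7      3.171
5           7      8.5      0.265
≥6         10      6.8      1.506
The largest term is for 4: 3.17.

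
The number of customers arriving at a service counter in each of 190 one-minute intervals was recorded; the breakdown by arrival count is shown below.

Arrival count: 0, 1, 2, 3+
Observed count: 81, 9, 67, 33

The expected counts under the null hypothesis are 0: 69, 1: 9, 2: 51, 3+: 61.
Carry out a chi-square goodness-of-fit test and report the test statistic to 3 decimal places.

19.959

cat         O        E   (O−E)²/E
0          81       69     2.0870
1           9        9     0.0000
2          67       51     5.0196
3+         33       61    12.8525
Sum = 19.959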